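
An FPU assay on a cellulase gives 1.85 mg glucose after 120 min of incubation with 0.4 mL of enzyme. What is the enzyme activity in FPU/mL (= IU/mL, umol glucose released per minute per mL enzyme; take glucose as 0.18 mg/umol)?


Activity = glucose_mg / (0.18 mg/umol * V_mL * t_min)
= 1.85 / (0.18 * 0.4 * 120)
= 0.2141 FPU/mL

0.2141 FPU/mL


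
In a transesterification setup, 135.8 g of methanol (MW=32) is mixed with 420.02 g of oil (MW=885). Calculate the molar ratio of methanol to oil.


Molar ratio = n_MeOH / n_oil = (MeOH/32) / (oil/885) = (MeOH * 885) / (32 * oil)
= (135.8 * 885) / (32 * 420.02)
= 8.9418

8.9418


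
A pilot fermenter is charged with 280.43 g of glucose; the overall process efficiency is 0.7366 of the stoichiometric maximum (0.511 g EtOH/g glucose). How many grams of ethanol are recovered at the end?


Actual ethanol: m = 0.511 * 280.43 * 0.7366
m = 105.5546 g

105.5546 g


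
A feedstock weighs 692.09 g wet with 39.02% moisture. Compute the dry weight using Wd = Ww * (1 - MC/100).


Wd = Ww * (1 - MC/100)
= 692.09 * (1 - 39.02/100)
= 422.0365 g

422.0365 g


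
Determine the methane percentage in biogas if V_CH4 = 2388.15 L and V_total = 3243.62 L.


CH4% = V_CH4 / V_total * 100
= 2388.15 / 3243.62 * 100
= 73.6261%

73.6261%


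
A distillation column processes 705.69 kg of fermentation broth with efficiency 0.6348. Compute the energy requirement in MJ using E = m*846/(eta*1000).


E = m * 846 / (eta * 1000)
= 705.69 * 846 / (0.6348 * 1000)
= 940.4753 MJ

940.4753 MJ


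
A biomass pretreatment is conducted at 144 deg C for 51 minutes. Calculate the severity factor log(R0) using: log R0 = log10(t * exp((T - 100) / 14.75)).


logR0 = log10(t * exp((T - 100) / 14.75))
= log10(51 * exp((144 - 100) / 14.75))
= 3.0031

3.0031


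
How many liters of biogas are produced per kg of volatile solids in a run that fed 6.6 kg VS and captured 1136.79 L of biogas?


Y = V / VS
= 1136.79 / 6.6
= 172.2409 L/kg VS

172.2409 L/kg VS


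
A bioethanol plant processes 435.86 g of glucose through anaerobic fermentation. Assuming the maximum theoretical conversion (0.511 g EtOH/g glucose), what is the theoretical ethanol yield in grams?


Theoretical ethanol yield: m_EtOH = 0.511 * m_glucose
m_EtOH = 0.511 * 435.86 = 222.7245 g

222.7245 g


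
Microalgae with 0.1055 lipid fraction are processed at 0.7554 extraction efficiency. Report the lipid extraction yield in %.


Y = lipid_content * extraction_eff * 100
= 0.1055 * 0.7554 * 100
= 7.9695%

7.9695%


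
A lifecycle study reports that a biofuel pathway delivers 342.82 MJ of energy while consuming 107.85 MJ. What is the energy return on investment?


EROI = E_out / E_in
= 342.82 / 107.85
= 3.1787

3.1787


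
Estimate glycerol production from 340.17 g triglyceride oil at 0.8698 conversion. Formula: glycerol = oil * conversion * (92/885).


glycerol = oil * conv * (92/885)
= 340.17 * 0.8698 * 92 / 885
= 30.7581 g

30.7581 g


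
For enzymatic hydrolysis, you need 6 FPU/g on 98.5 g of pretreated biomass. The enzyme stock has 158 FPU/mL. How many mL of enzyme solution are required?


V = dosage * m_sub / activity
V = 6 * 98.5 / 158
V = 3.7405 mL

3.7405 mL


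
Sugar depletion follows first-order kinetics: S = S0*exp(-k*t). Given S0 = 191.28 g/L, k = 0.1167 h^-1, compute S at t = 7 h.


S = S0 * exp(-k * t)
S = 191.28 * exp(-0.1167 * 7)
S = 84.5073 g/L

84.5073 g/L


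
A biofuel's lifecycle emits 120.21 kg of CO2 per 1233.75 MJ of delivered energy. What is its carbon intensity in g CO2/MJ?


CI = CO2 * 1000 / E
= 120.21 * 1000 / 1233.75
= 97.4347 g CO2/MJ

97.4347 g CO2/MJ


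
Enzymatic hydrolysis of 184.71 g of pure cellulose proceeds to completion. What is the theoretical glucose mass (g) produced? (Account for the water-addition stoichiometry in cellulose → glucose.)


glucose = cellulose * 180/162
= 184.71 * 180/162
= 205.2333 g

205.2333 g


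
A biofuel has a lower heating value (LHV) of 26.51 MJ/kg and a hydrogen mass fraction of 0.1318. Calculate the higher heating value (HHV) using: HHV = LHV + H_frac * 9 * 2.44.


HHV = LHV + H_frac * 9 * 2.44
= 26.51 + 0.1318 * 9 * 2.44
= 29.4043 MJ/kg

29.4043 MJ/kg


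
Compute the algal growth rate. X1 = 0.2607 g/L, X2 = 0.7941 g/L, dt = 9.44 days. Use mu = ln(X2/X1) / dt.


mu = ln(X2/X1) / dt
= ln(0.7941/0.2607) / 9.44
= 0.1180 per day

0.1180 per day


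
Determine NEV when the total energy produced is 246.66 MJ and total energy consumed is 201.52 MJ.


NEV = E_out - E_in
= 246.66 - 201.52
= 45.1400 MJ

45.1400 MJ


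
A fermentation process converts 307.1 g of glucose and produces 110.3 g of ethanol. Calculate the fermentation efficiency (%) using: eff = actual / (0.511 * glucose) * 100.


Fermentation efficiency = (actual / (0.511 * glucose)) * 100
= (110.3 / (0.511 * 307.1)) * 100
= 70.2870%

70.2870%


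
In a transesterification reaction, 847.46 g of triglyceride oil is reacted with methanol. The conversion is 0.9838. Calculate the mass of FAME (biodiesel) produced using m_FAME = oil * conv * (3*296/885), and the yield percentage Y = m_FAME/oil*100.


m_FAME = oil * conv * (3 * 296 / 885) = oil * conv * (888/885)
= 847.46 * 0.9838 * 888 / 885
= 836.5574 g
Y = m_FAME / oil * 100 = conv * (888/885) * 100
= 0.9838 * 888 / 885 * 100
= 98.71%

836.5574 g FAME; Y = 98.71%


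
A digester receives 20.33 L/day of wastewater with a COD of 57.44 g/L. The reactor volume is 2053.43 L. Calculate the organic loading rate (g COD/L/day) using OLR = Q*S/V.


OLR = Q * S / V
= 20.33 * 57.44 / 2053.43
= 0.5687 g/L/day

0.5687 g/L/day


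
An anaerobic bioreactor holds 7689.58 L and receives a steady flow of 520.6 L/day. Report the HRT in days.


HRT = V / Q
= 7689.58 / 520.6
= 14.7706 days

14.7706 days


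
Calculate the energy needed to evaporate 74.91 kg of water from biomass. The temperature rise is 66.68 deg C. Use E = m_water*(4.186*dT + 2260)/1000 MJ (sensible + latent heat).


E = m_water * (4.186 * dT + 2260) / 1000
= 74.91 * (4.186 * 66.68 + 2260) / 1000
= 190.2057 MJ

190.2057 MJ


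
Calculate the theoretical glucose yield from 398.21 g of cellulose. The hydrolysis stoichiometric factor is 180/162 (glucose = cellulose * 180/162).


glucose = cellulose * 180/162
= 398.21 * 180/162
= 442.4556 g

442.4556 g


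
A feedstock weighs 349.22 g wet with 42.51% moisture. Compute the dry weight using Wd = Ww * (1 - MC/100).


Wd = Ww * (1 - MC/100)
= 349.22 * (1 - 42.51/100)
= 200.7666 g

200.7666 g


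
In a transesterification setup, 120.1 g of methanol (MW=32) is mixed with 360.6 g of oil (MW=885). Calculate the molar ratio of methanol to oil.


Molar ratio = n_MeOH / n_oil = (MeOH/32) / (oil/885) = (MeOH * 885) / (32 * oil)
= (120.1 * 885) / (32 * 360.6)
= 9.2111

9.2111


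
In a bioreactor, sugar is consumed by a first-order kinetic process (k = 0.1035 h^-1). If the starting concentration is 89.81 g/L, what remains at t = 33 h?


S = S0 * exp(-k * t)
S = 89.81 * exp(-0.1035 * 33)
S = 2.9512 g/L

2.9512 g/L


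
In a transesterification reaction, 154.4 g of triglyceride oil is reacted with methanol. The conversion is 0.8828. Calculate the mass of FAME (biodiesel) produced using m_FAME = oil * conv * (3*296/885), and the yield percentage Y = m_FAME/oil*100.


m_FAME = oil * conv * (3 * 296 / 885) = oil * conv * (888/885)
= 154.4 * 0.8828 * 888 / 885
= 136.7664 g
Y = m_FAME / oil * 100 = conv * (888/885) * 100
= 0.8828 * 888 / 885 * 100
= 88.58%

136.7664 g FAME; Y = 88.58%


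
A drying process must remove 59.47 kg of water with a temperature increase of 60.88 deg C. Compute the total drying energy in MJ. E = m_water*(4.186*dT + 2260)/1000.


E = m_water * (4.186 * dT + 2260) / 1000
= 59.47 * (4.186 * 60.88 + 2260) / 1000
= 149.5578 MJ

149.5578 MJ


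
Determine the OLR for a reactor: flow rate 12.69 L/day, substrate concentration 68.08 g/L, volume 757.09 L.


OLR = Q * S / V
= 12.69 * 68.08 / 757.09
= 1.1411 g/L/day

1.1411 g/L/day


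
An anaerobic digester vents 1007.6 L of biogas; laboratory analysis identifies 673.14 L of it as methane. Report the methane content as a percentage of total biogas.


CH4% = V_CH4 / V_total * 100
= 673.14 / 1007.6 * 100
= 66.8063%

66.8063%


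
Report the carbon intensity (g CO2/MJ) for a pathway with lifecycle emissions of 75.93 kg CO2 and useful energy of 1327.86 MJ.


CI = CO2 * 1000 / E
= 75.93 * 1000 / 1327.86
= 57.1822 g CO2/MJ

57.1822 g CO2/MJ


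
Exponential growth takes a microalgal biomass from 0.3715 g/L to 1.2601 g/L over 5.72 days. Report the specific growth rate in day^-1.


mu = ln(X2/X1) / dt
= ln(1.2601/0.3715) / 5.72
= 0.2135 per day

0.2135 per day


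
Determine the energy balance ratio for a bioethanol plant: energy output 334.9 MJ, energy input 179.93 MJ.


EROI = E_out / E_in
= 334.9 / 179.93
= 1.8613

1.8613


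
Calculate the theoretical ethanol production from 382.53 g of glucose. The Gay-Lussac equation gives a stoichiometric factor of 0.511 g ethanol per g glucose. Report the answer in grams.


Theoretical ethanol yield: m_EtOH = 0.511 * m_glucose
m_EtOH = 0.511 * 382.53 = 195.4728 g

195.4728 g


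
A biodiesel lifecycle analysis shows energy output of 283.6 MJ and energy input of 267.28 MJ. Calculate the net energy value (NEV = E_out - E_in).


NEV = E_out - E_in
= 283.6 - 267.28
= 16.3200 MJ

16.3200 MJ


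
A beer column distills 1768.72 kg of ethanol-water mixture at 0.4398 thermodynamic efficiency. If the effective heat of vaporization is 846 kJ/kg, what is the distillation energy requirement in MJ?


E = m * 846 / (eta * 1000)
= 1768.72 * 846 / (0.4398 * 1000)
= 3402.3127 MJ

3402.3127 MJ


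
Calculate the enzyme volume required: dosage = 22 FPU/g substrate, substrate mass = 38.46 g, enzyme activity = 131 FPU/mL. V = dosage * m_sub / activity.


V = dosage * m_sub / activity
V = 22 * 38.46 / 131
V = 6.4589 mL

6.4589 mL


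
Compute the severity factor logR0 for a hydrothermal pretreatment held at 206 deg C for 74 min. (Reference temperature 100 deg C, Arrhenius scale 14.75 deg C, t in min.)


logR0 = log10(t * exp((T - 100) / 14.75))
= log10(74 * exp((206 - 100) / 14.75))
= 4.9903

4.9903


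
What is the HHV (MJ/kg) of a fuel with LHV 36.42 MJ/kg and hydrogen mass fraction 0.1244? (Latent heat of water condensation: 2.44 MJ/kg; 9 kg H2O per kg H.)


HHV = LHV + H_frac * 9 * 2.44
= 36.42 + 0.1244 * 9 * 2.44
= 39.1518 MJ/kg

39.1518 MJ/kg


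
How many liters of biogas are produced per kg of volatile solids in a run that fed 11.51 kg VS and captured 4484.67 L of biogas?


Y = V / VS
= 4484.67 / 11.51
= 389.6325 L/kg VS

389.6325 L/kg VS


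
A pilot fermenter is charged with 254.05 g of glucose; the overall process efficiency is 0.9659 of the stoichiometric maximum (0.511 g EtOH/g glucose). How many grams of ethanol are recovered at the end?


Actual ethanol: m = 0.511 * 254.05 * 0.9659
m = 125.3927 g

125.3927 g


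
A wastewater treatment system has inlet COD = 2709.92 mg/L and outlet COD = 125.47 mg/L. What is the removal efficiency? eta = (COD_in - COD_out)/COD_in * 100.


eta = (COD_in - COD_out) / COD_in * 100
= (2709.92 - 125.47) / 2709.92 * 100
= 95.3700%

95.3700%


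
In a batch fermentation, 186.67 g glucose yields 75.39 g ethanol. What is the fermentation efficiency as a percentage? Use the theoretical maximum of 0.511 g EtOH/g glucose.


Fermentation efficiency = (actual / (0.511 * glucose)) * 100
= (75.39 / (0.511 * 186.67)) * 100
= 79.0348%

79.0348%


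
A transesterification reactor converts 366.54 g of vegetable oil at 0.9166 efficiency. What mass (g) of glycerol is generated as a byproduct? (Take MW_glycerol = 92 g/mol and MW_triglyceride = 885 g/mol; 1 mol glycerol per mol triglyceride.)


glycerol = oil * conv * (92/885)
= 366.54 * 0.9166 * 92 / 885
= 34.9258 g

34.9258 g


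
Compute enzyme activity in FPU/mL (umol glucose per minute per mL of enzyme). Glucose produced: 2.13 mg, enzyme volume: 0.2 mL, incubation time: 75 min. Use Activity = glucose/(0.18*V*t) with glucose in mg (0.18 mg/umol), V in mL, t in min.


Activity = glucose_mg / (0.18 mg/umol * V_mL * t_min)
= 2.13 / (0.18 * 0.2 * 75)
= 0.7889 FPU/mL

0.7889 FPU/mL


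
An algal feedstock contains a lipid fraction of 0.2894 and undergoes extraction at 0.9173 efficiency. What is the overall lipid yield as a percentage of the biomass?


Y = lipid_content * extraction_eff * 100
= 0.2894 * 0.9173 * 100
= 26.5467%

26.5467%


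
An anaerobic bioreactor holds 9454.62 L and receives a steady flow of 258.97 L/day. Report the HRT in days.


HRT = V / Q
= 9454.62 / 258.97
= 36.5086 days

36.5086 days


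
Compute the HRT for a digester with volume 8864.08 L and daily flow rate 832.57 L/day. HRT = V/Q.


HRT = V / Q
= 8864.08 / 832.57
= 10.6466 days

10.6466 days


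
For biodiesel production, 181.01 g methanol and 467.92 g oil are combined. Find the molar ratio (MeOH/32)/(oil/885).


Molar ratio = n_MeOH / n_oil = (MeOH/32) / (oil/885) = (MeOH * 885) / (32 * oil)
= (181.01 * 885) / (32 * 467.92)
= 10.6985

10.6985


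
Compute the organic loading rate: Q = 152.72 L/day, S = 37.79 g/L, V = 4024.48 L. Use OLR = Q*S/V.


OLR = Q * S / V
= 152.72 * 37.79 / 4024.48
= 1.4340 g/L/day

1.4340 g/L/day


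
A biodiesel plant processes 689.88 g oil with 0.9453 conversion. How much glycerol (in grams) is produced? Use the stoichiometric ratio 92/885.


glycerol = oil * conv * (92/885)
= 689.88 * 0.9453 * 92 / 885
= 67.7935 g

67.7935 g


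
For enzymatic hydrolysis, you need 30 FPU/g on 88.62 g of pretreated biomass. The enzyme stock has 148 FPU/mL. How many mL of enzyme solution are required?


V = dosage * m_sub / activity
V = 30 * 88.62 / 148
V = 17.9635 mL

17.9635 mL


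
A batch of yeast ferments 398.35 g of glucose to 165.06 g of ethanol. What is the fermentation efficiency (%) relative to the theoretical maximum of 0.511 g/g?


Fermentation efficiency = (actual / (0.511 * glucose)) * 100
= (165.06 / (0.511 * 398.35)) * 100
= 81.0879%

81.0879%


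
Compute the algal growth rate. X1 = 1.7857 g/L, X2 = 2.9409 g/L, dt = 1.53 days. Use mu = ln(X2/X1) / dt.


mu = ln(X2/X1) / dt
= ln(2.9409/1.7857) / 1.53
= 0.3261 per day

0.3261 per day


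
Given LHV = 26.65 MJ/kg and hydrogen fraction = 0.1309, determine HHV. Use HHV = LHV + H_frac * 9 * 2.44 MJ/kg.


HHV = LHV + H_frac * 9 * 2.44
= 26.65 + 0.1309 * 9 * 2.44
= 29.5246 MJ/kg

29.5246 MJ/kg


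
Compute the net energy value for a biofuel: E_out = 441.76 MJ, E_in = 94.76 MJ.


NEV = E_out - E_in
= 441.76 - 94.76
= 347.0000 MJ

347.0000 MJ


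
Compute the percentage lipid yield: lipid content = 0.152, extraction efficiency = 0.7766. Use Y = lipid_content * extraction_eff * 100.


Y = lipid_content * extraction_eff * 100
= 0.152 * 0.7766 * 100
= 11.8043%

11.8043%


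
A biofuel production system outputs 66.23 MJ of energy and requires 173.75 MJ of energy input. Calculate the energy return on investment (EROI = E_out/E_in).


EROI = E_out / E_in
= 66.23 / 173.75
= 0.3812

0.3812


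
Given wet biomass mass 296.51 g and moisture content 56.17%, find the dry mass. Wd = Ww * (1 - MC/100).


Wd = Ww * (1 - MC/100)
= 296.51 * (1 - 56.17/100)
= 129.9603 g

129.9603 g


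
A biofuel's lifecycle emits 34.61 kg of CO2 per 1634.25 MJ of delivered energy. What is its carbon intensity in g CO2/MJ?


CI = CO2 * 1000 / E
= 34.61 * 1000 / 1634.25
= 21.1779 g CO2/MJ

21.1779 g CO2/MJ


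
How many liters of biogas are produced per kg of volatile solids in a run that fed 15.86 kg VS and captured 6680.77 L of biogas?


Y = V / VS
= 6680.77 / 15.86
= 421.2339 L/kg VS

421.2339 L/kg VS


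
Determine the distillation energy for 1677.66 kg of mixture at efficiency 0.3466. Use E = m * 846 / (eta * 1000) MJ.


E = m * 846 / (eta * 1000)
= 1677.66 * 846 / (0.3466 * 1000)
= 4094.9231 MJ

4094.9231 MJ


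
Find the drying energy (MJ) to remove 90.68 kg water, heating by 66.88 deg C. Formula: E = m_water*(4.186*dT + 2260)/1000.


E = m_water * (4.186 * dT + 2260) / 1000
= 90.68 * (4.186 * 66.88 + 2260) / 1000
= 230.3235 MJ

230.3235 MJ


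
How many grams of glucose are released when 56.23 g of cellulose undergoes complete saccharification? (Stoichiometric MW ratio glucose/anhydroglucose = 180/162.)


glucose = cellulose * 180/162
= 56.23 * 180/162
= 62.4778 g

62.4778 g


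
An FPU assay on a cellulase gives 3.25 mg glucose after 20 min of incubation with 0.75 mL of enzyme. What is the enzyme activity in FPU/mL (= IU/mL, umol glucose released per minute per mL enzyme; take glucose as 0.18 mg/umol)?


Activity = glucose_mg / (0.18 mg/umol * V_mL * t_min)
= 3.25 / (0.18 * 0.75 * 20)
= 1.2037 FPU/mL

1.2037 FPU/mL


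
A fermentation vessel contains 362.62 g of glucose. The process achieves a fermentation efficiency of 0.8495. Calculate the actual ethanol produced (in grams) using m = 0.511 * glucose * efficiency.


Actual ethanol: m = 0.511 * 362.62 * 0.8495
m = 157.4113 g

157.4113 g


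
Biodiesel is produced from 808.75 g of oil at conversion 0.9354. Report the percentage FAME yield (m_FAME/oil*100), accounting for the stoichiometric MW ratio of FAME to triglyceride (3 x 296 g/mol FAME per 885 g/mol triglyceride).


m_FAME = oil * conv * (3 * 296 / 885) = oil * conv * (888/885)
= 808.75 * 0.9354 * 888 / 885
= 759.0692 g
Y = m_FAME / oil * 100 = conv * (888/885) * 100
= 0.9354 * 888 / 885 * 100
= 93.86%

93.86%


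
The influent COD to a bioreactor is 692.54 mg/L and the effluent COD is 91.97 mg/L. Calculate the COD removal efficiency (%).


eta = (COD_in - COD_out) / COD_in * 100
= (692.54 - 91.97) / 692.54 * 100
= 86.7199%

86.7199%


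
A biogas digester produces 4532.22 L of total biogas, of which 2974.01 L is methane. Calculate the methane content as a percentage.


CH4% = V_CH4 / V_total * 100
= 2974.01 / 4532.22 * 100
= 65.6193%

65.6193%


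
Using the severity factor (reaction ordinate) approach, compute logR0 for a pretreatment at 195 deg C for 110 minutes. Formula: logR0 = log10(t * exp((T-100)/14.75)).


logR0 = log10(t * exp((T - 100) / 14.75))
= log10(110 * exp((195 - 100) / 14.75))
= 4.8385

4.8385


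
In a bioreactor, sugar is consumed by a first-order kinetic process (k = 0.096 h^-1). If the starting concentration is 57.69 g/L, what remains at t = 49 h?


S = S0 * exp(-k * t)
S = 57.69 * exp(-0.096 * 49)
S = 0.5226 g/L

0.5226 g/L


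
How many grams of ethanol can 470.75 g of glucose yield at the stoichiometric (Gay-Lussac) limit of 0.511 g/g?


Theoretical ethanol yield: m_EtOH = 0.511 * m_glucose
m_EtOH = 0.511 * 470.75 = 240.5532 g

240.5532 g


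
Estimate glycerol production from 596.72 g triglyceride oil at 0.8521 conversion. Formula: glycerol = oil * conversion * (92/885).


glycerol = oil * conv * (92/885)
= 596.72 * 0.8521 * 92 / 885
= 52.8574 g

52.8574 g


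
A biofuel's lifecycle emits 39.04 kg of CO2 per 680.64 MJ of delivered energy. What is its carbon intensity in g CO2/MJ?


CI = CO2 * 1000 / E
= 39.04 * 1000 / 680.64
= 57.3578 g CO2/MJ

57.3578 g CO2/MJ


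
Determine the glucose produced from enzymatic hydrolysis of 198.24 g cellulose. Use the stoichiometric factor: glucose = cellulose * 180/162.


glucose = cellulose * 180/162
= 198.24 * 180/162
= 220.2667 g

220.2667 g


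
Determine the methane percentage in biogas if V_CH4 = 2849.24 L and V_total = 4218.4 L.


CH4% = V_CH4 / V_total * 100
= 2849.24 / 4218.4 * 100
= 67.5431%

67.5431%


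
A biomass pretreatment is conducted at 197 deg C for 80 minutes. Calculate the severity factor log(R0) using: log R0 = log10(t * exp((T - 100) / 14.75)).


logR0 = log10(t * exp((T - 100) / 14.75))
= log10(80 * exp((197 - 100) / 14.75))
= 4.7591

4.7591


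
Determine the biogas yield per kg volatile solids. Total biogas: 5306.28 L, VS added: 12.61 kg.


Y = V / VS
= 5306.28 / 12.61
= 420.7994 L/kg VS

420.7994 L/kg VS


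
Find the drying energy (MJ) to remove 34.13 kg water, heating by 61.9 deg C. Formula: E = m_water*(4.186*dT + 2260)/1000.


E = m_water * (4.186 * dT + 2260) / 1000
= 34.13 * (4.186 * 61.9 + 2260) / 1000
= 85.9773 MJ

85.9773 MJ


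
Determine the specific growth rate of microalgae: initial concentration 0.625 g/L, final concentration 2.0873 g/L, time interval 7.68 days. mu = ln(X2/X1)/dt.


mu = ln(X2/X1) / dt
= ln(2.0873/0.625) / 7.68
= 0.1570 per day

0.1570 per day


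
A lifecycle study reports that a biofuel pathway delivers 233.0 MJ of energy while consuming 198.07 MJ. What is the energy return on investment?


EROI = E_out / E_in
= 233.0 / 198.07
= 1.1764

1.1764


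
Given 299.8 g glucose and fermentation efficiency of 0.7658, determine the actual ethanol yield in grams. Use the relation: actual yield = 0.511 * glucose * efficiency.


Actual ethanol: m = 0.511 * 299.8 * 0.7658
m = 117.3189 g

117.3189 g


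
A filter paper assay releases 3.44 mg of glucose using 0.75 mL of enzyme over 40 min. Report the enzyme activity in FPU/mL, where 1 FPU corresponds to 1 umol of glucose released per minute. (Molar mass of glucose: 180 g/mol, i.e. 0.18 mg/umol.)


Activity = glucose_mg / (0.18 mg/umol * V_mL * t_min)
= 3.44 / (0.18 * 0.75 * 40)
= 0.6370 FPU/mL

0.6370 FPU/mL


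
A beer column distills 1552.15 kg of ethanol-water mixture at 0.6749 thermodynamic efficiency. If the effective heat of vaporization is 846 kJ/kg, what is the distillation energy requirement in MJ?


E = m * 846 / (eta * 1000)
= 1552.15 * 846 / (0.6749 * 1000)
= 1945.6496 MJ

1945.6496 MJ


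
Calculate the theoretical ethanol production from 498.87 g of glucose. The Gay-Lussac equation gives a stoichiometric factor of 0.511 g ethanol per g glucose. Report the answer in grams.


Theoretical ethanol yield: m_EtOH = 0.511 * m_glucose
m_EtOH = 0.511 * 498.87 = 254.9226 g

254.9226 g


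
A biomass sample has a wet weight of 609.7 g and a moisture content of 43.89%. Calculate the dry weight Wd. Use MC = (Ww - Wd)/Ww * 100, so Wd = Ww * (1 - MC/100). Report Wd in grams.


Wd = Ww * (1 - MC/100)
= 609.7 * (1 - 43.89/100)
= 342.1027 g

342.1027 g


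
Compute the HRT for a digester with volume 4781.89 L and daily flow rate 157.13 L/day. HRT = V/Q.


HRT = V / Q
= 4781.89 / 157.13
= 30.4327 days

30.4327 days


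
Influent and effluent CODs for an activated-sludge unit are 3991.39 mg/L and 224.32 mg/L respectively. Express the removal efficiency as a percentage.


eta = (COD_in - COD_out) / COD_in * 100
= (3991.39 - 224.32) / 3991.39 * 100
= 94.3799%

94.3799%


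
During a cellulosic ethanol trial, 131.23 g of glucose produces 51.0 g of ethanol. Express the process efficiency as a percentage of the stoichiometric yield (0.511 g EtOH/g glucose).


Fermentation efficiency = (actual / (0.511 * glucose)) * 100
= (51.0 / (0.511 * 131.23)) * 100
= 76.0530%

76.0530%


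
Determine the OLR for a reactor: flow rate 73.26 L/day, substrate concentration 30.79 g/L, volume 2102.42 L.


OLR = Q * S / V
= 73.26 * 30.79 / 2102.42
= 1.0729 g/L/day

1.0729 g/L/day


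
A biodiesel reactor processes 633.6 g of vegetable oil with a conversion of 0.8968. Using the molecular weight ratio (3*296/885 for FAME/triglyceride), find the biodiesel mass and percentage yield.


m_FAME = oil * conv * (3 * 296 / 885) = oil * conv * (888/885)
= 633.6 * 0.8968 * 888 / 885
= 570.1386 g
Y = m_FAME / oil * 100 = conv * (888/885) * 100
= 0.8968 * 888 / 885 * 100
= 89.98%

570.1386 g FAME; Y = 89.98%


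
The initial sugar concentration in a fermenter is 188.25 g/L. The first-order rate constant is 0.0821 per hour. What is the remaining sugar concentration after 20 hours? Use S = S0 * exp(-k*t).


S = S0 * exp(-k * t)
S = 188.25 * exp(-0.0821 * 20)
S = 36.4438 g/L

36.4438 g/L


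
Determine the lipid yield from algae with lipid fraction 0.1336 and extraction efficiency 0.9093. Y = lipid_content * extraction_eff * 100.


Y = lipid_content * extraction_eff * 100
= 0.1336 * 0.9093 * 100
= 12.1482%

12.1482%


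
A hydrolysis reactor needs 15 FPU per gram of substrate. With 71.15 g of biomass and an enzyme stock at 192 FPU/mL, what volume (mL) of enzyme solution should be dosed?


V = dosage * m_sub / activity
V = 15 * 71.15 / 192
V = 5.5586 mL

5.5586 mL


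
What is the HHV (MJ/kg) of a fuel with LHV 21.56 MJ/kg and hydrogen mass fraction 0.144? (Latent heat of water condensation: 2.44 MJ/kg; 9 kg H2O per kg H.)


HHV = LHV + H_frac * 9 * 2.44
= 21.56 + 0.144 * 9 * 2.44
= 24.7222 MJ/kg

24.7222 MJ/kg


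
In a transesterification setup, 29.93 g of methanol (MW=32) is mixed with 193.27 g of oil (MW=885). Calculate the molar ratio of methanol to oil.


Molar ratio = n_MeOH / n_oil = (MeOH/32) / (oil/885) = (MeOH * 885) / (32 * oil)
= (29.93 * 885) / (32 * 193.27)
= 4.2829

4.2829


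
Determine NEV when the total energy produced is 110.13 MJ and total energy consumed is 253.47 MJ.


NEV = E_out - E_in
= 110.13 - 253.47
= -143.3400 MJ

-143.3400 MJ


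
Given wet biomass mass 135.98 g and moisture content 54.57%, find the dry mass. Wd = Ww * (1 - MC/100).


Wd = Ww * (1 - MC/100)
= 135.98 * (1 - 54.57/100)
= 61.7757 g

61.7757 g


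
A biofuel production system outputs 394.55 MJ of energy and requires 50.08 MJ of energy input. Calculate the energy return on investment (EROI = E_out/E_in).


EROI = E_out / E_in
= 394.55 / 50.08
= 7.8784

7.8784


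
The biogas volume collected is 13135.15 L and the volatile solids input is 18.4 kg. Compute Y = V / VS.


Y = V / VS
= 13135.15 / 18.4
= 713.8668 L/kg VS

713.8668 L/kg VS


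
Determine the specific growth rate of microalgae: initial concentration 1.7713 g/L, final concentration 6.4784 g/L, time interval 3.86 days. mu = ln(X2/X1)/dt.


mu = ln(X2/X1) / dt
= ln(6.4784/1.7713) / 3.86
= 0.3359 per day

0.3359 per day


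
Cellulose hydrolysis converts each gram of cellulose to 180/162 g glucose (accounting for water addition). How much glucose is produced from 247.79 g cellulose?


glucose = cellulose * 180/162
= 247.79 * 180/162
= 275.3222 g

275.3222 g


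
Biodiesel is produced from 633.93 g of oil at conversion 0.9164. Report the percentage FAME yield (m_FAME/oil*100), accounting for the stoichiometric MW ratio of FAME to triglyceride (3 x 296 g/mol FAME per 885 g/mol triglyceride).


m_FAME = oil * conv * (3 * 296 / 885) = oil * conv * (888/885)
= 633.93 * 0.9164 * 888 / 885
= 582.9027 g
Y = m_FAME / oil * 100 = conv * (888/885) * 100
= 0.9164 * 888 / 885 * 100
= 91.95%

91.95%


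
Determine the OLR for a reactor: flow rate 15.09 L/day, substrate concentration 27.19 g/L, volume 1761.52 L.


OLR = Q * S / V
= 15.09 * 27.19 / 1761.52
= 0.2329 g/L/day

0.2329 g/L/day


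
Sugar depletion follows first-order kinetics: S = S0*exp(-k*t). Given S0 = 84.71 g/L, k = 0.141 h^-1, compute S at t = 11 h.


S = S0 * exp(-k * t)
S = 84.71 * exp(-0.141 * 11)
S = 17.9616 g/L

17.9616 g/L


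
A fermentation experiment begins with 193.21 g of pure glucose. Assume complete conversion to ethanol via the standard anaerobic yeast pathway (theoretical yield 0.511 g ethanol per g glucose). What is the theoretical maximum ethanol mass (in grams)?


Theoretical ethanol yield: m_EtOH = 0.511 * m_glucose
m_EtOH = 0.511 * 193.21 = 98.7303 g

98.7303 g


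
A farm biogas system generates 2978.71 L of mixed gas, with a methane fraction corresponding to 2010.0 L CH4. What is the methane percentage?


CH4% = V_CH4 / V_total * 100
= 2010.0 / 2978.71 * 100
= 67.4789%

67.4789%


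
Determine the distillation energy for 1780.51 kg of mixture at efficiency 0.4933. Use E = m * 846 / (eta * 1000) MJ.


E = m * 846 / (eta * 1000)
= 1780.51 * 846 / (0.4933 * 1000)
= 3053.5404 MJ

3053.5404 MJ


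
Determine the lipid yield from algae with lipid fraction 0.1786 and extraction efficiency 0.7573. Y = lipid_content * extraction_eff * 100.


Y = lipid_content * extraction_eff * 100
= 0.1786 * 0.7573 * 100
= 13.5254%

13.5254%


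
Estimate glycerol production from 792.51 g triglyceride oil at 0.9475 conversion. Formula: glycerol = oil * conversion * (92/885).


glycerol = oil * conv * (92/885)
= 792.51 * 0.9475 * 92 / 885
= 78.0600 g

78.0600 g


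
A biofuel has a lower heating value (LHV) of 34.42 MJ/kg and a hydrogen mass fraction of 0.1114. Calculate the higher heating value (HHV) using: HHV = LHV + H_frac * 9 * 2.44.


HHV = LHV + H_frac * 9 * 2.44
= 34.42 + 0.1114 * 9 * 2.44
= 36.8663 MJ/kg

36.8663 MJ/kg


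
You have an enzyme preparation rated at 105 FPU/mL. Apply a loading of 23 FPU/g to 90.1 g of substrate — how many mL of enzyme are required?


V = dosage * m_sub / activity
V = 23 * 90.1 / 105
V = 19.7362 mL

19.7362 mL


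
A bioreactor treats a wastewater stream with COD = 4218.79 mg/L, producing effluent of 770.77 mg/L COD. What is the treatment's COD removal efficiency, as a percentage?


eta = (COD_in - COD_out) / COD_in * 100
= (4218.79 - 770.77) / 4218.79 * 100
= 81.7301%

81.7301%


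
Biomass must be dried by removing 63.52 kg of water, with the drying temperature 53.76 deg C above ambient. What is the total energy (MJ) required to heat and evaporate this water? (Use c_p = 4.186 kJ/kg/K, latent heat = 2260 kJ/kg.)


E = m_water * (4.186 * dT + 2260) / 1000
= 63.52 * (4.186 * 53.76 + 2260) / 1000
= 157.8497 MJ

157.8497 MJ


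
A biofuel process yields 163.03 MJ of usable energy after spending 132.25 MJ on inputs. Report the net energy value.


NEV = E_out - E_in
= 163.03 - 132.25
= 30.7800 MJ

30.7800 MJ


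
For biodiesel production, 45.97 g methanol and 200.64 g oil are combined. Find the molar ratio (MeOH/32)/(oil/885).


Molar ratio = n_MeOH / n_oil = (MeOH/32) / (oil/885) = (MeOH * 885) / (32 * oil)
= (45.97 * 885) / (32 * 200.64)
= 6.3365

6.3365


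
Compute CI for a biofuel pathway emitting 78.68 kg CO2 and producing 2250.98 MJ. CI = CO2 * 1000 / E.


CI = CO2 * 1000 / E
= 78.68 * 1000 / 2250.98
= 34.9537 g CO2/MJ

34.9537 g CO2/MJ


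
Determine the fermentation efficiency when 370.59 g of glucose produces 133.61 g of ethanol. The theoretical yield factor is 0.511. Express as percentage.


Fermentation efficiency = (actual / (0.511 * glucose)) * 100
= (133.61 / (0.511 * 370.59)) * 100
= 70.5544%

70.5544%


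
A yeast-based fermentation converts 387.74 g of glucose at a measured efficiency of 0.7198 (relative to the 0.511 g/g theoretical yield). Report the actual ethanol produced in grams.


Actual ethanol: m = 0.511 * 387.74 * 0.7198
m = 142.6177 g

142.6177 g


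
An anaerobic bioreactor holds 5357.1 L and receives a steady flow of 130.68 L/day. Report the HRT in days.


HRT = V / Q
= 5357.1 / 130.68
= 40.9940 days

40.9940 days


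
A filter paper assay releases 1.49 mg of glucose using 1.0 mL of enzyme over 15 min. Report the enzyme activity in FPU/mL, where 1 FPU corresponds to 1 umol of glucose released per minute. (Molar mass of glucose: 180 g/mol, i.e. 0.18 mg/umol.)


Activity = glucose_mg / (0.18 mg/umol * V_mL * t_min)
= 1.49 / (0.18 * 1.0 * 15)
= 0.5519 FPU/mL

0.5519 FPU/mL


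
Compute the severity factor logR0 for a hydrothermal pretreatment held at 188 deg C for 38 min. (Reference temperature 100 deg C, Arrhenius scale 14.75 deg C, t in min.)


logR0 = log10(t * exp((T - 100) / 14.75))
= log10(38 * exp((188 - 100) / 14.75))
= 4.1708

4.1708


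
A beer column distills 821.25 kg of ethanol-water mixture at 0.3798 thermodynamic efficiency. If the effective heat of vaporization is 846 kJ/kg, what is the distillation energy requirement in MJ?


E = m * 846 / (eta * 1000)
= 821.25 * 846 / (0.3798 * 1000)
= 1829.3246 MJ

1829.3246 MJ


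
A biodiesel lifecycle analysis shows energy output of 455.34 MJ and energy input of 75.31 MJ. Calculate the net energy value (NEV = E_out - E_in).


NEV = E_out - E_in
= 455.34 - 75.31
= 380.0300 MJ

380.0300 MJ


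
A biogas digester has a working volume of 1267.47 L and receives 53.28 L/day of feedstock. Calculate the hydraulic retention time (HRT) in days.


HRT = V / Q
= 1267.47 / 53.28
= 23.7889 days

23.7889 days


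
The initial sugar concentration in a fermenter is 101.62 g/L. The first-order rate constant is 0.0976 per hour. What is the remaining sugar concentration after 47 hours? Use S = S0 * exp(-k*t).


S = S0 * exp(-k * t)
S = 101.62 * exp(-0.0976 * 47)
S = 1.0346 g/L

1.0346 g/L


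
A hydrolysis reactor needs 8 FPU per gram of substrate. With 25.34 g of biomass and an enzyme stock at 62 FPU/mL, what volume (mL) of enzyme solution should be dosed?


V = dosage * m_sub / activity
V = 8 * 25.34 / 62
V = 3.2697 mL

3.2697 mL


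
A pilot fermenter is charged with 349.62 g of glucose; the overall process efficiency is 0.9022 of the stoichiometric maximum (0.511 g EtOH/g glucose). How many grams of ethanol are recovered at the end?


Actual ethanol: m = 0.511 * 349.62 * 0.9022
m = 161.1833 g

161.1833 g


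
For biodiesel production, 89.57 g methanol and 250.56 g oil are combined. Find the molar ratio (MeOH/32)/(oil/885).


Molar ratio = n_MeOH / n_oil = (MeOH/32) / (oil/885) = (MeOH * 885) / (32 * oil)
= (89.57 * 885) / (32 * 250.56)
= 9.8865

9.8865


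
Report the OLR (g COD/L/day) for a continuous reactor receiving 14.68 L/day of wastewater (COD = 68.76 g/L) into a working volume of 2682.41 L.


OLR = Q * S / V
= 14.68 * 68.76 / 2682.41
= 0.3763 g/L/day

0.3763 g/L/day


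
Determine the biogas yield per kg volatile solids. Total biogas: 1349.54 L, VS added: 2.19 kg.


Y = V / VS
= 1349.54 / 2.19
= 616.2283 L/kg VS

616.2283 L/kg VS


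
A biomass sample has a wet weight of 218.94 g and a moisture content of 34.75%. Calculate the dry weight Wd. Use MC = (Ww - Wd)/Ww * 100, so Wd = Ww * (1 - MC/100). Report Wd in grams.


Wd = Ww * (1 - MC/100)
= 218.94 * (1 - 34.75/100)
= 142.8584 g

142.8584 g


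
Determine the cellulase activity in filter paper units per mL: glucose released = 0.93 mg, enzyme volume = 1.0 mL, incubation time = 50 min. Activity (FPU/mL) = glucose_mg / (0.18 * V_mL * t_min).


Activity = glucose_mg / (0.18 mg/umol * V_mL * t_min)
= 0.93 / (0.18 * 1.0 * 50)
= 0.1033 FPU/mL

0.1033 FPU/mL


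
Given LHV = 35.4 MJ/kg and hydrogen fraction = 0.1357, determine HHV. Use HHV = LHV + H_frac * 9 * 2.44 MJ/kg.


HHV = LHV + H_frac * 9 * 2.44
= 35.4 + 0.1357 * 9 * 2.44
= 38.3800 MJ/kg

38.3800 MJ/kg


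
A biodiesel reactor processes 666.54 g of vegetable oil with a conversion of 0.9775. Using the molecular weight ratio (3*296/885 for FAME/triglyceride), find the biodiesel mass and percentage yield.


m_FAME = oil * conv * (3 * 296 / 885) = oil * conv * (888/885)
= 666.54 * 0.9775 * 888 / 885
= 653.7515 g
Y = m_FAME / oil * 100 = conv * (888/885) * 100
= 0.9775 * 888 / 885 * 100
= 98.08%

653.7515 g FAME; Y = 98.08%


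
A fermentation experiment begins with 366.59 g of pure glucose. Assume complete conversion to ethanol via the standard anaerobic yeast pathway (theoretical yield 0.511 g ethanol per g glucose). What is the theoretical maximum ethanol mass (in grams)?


Theoretical ethanol yield: m_EtOH = 0.511 * m_glucose
m_EtOH = 0.511 * 366.59 = 187.3275 g

187.3275 g


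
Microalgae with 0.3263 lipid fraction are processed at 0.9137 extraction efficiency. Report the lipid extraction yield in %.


Y = lipid_content * extraction_eff * 100
= 0.3263 * 0.9137 * 100
= 29.8140%

29.8140%


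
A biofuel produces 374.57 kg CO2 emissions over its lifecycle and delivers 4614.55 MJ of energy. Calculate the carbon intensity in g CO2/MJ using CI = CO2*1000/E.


CI = CO2 * 1000 / E
= 374.57 * 1000 / 4614.55
= 81.1715 g CO2/MJ

81.1715 g CO2/MJ


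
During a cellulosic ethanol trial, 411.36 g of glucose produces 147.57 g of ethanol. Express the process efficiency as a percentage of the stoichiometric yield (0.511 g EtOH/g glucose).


Fermentation efficiency = (actual / (0.511 * glucose)) * 100
= (147.57 / (0.511 * 411.36)) * 100
= 70.2029%

70.2029%


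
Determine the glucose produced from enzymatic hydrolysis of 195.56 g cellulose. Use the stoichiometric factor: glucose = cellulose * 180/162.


glucose = cellulose * 180/162
= 195.56 * 180/162
= 217.2889 g

217.2889 g


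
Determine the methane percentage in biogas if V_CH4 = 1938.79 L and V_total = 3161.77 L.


CH4% = V_CH4 / V_total * 100
= 1938.79 / 3161.77 * 100
= 61.3198%

61.3198%


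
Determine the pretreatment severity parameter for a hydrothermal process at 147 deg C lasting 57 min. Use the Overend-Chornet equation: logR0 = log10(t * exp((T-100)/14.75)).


logR0 = log10(t * exp((T - 100) / 14.75))
= log10(57 * exp((147 - 100) / 14.75))
= 3.1397

3.1397


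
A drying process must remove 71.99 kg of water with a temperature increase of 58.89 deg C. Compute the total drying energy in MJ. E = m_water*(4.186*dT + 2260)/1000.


E = m_water * (4.186 * dT + 2260) / 1000
= 71.99 * (4.186 * 58.89 + 2260) / 1000
= 180.4439 MJ

180.4439 MJ


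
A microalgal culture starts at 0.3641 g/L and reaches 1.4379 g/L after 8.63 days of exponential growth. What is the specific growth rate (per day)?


mu = ln(X2/X1) / dt
= ln(1.4379/0.3641) / 8.63
= 0.1592 per day

0.1592 per day


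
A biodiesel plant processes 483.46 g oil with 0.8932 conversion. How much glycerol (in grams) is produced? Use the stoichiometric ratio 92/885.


glycerol = oil * conv * (92/885)
= 483.46 * 0.8932 * 92 / 885
= 44.8904 g

44.8904 g


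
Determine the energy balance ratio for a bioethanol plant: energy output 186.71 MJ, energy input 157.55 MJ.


EROI = E_out / E_in
= 186.71 / 157.55
= 1.1851

1.1851


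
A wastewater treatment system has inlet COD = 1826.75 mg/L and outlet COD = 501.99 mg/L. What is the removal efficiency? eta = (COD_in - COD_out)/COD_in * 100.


eta = (COD_in - COD_out) / COD_in * 100
= (1826.75 - 501.99) / 1826.75 * 100
= 72.5200%

72.5200%


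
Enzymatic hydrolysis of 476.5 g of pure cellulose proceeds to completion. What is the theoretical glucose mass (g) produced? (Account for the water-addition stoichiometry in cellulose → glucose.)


glucose = cellulose * 180/162
= 476.5 * 180/162
= 529.4444 g

529.4444 g


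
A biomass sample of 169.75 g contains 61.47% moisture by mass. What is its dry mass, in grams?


Wd = Ww * (1 - MC/100)
= 169.75 * (1 - 61.47/100)
= 65.4047 g

65.4047 g


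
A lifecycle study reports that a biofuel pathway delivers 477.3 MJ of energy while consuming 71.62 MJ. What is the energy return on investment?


EROI = E_out / E_in
= 477.3 / 71.62
= 6.6643

6.6643


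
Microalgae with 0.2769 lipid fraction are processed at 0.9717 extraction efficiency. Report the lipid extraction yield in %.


Y = lipid_content * extraction_eff * 100
= 0.2769 * 0.9717 * 100
= 26.9064%

26.9064%


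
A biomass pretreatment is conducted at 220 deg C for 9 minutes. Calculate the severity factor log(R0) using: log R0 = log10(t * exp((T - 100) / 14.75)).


logR0 = log10(t * exp((T - 100) / 14.75))
= log10(9 * exp((220 - 100) / 14.75))
= 4.4875

4.4875


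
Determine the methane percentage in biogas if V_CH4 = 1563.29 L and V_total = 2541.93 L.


CH4% = V_CH4 / V_total * 100
= 1563.29 / 2541.93 * 100
= 61.5001%

61.5001%


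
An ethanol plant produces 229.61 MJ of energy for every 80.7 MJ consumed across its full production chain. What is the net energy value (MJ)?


NEV = E_out - E_in
= 229.61 - 80.7
= 148.9100 MJ

148.9100 MJ


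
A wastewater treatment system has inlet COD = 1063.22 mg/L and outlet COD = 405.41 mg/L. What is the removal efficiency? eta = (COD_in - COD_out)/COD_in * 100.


eta = (COD_in - COD_out) / COD_in * 100
= (1063.22 - 405.41) / 1063.22 * 100
= 61.8696%

61.8696%
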